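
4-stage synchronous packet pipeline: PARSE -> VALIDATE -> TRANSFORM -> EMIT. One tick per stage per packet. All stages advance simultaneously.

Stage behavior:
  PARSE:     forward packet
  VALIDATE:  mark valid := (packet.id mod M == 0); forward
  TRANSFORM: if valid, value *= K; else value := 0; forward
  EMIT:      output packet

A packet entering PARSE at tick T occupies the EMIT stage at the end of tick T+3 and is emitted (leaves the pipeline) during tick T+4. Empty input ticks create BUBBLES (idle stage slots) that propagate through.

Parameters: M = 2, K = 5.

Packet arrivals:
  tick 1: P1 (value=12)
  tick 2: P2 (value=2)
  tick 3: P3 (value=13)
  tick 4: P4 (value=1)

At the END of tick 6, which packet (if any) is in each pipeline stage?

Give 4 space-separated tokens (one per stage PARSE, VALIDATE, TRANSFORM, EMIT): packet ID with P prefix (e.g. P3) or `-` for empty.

Answer: - - P4 P3

Derivation:
Tick 1: [PARSE:P1(v=12,ok=F), VALIDATE:-, TRANSFORM:-, EMIT:-] out:-; in:P1
Tick 2: [PARSE:P2(v=2,ok=F), VALIDATE:P1(v=12,ok=F), TRANSFORM:-, EMIT:-] out:-; in:P2
Tick 3: [PARSE:P3(v=13,ok=F), VALIDATE:P2(v=2,ok=T), TRANSFORM:P1(v=0,ok=F), EMIT:-] out:-; in:P3
Tick 4: [PARSE:P4(v=1,ok=F), VALIDATE:P3(v=13,ok=F), TRANSFORM:P2(v=10,ok=T), EMIT:P1(v=0,ok=F)] out:-; in:P4
Tick 5: [PARSE:-, VALIDATE:P4(v=1,ok=T), TRANSFORM:P3(v=0,ok=F), EMIT:P2(v=10,ok=T)] out:P1(v=0); in:-
Tick 6: [PARSE:-, VALIDATE:-, TRANSFORM:P4(v=5,ok=T), EMIT:P3(v=0,ok=F)] out:P2(v=10); in:-
At end of tick 6: ['-', '-', 'P4', 'P3']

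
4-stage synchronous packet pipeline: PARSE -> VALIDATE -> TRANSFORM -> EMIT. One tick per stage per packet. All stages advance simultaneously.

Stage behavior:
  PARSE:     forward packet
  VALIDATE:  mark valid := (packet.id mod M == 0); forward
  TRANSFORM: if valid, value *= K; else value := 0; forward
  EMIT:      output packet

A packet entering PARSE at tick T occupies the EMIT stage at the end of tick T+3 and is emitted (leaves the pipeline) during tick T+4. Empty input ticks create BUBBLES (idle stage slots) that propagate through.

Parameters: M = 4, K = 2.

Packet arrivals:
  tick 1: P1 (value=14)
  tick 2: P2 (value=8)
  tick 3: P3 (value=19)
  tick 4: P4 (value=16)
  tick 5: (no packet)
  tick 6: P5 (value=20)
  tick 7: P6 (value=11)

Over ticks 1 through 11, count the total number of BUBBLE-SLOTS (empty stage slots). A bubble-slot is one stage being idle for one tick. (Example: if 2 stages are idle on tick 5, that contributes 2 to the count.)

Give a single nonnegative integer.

Answer: 20

Derivation:
Tick 1: [PARSE:P1(v=14,ok=F), VALIDATE:-, TRANSFORM:-, EMIT:-] out:-; bubbles=3
Tick 2: [PARSE:P2(v=8,ok=F), VALIDATE:P1(v=14,ok=F), TRANSFORM:-, EMIT:-] out:-; bubbles=2
Tick 3: [PARSE:P3(v=19,ok=F), VALIDATE:P2(v=8,ok=F), TRANSFORM:P1(v=0,ok=F), EMIT:-] out:-; bubbles=1
Tick 4: [PARSE:P4(v=16,ok=F), VALIDATE:P3(v=19,ok=F), TRANSFORM:P2(v=0,ok=F), EMIT:P1(v=0,ok=F)] out:-; bubbles=0
Tick 5: [PARSE:-, VALIDATE:P4(v=16,ok=T), TRANSFORM:P3(v=0,ok=F), EMIT:P2(v=0,ok=F)] out:P1(v=0); bubbles=1
Tick 6: [PARSE:P5(v=20,ok=F), VALIDATE:-, TRANSFORM:P4(v=32,ok=T), EMIT:P3(v=0,ok=F)] out:P2(v=0); bubbles=1
Tick 7: [PARSE:P6(v=11,ok=F), VALIDATE:P5(v=20,ok=F), TRANSFORM:-, EMIT:P4(v=32,ok=T)] out:P3(v=0); bubbles=1
Tick 8: [PARSE:-, VALIDATE:P6(v=11,ok=F), TRANSFORM:P5(v=0,ok=F), EMIT:-] out:P4(v=32); bubbles=2
Tick 9: [PARSE:-, VALIDATE:-, TRANSFORM:P6(v=0,ok=F), EMIT:P5(v=0,ok=F)] out:-; bubbles=2
Tick 10: [PARSE:-, VALIDATE:-, TRANSFORM:-, EMIT:P6(v=0,ok=F)] out:P5(v=0); bubbles=3
Tick 11: [PARSE:-, VALIDATE:-, TRANSFORM:-, EMIT:-] out:P6(v=0); bubbles=4
Total bubble-slots: 20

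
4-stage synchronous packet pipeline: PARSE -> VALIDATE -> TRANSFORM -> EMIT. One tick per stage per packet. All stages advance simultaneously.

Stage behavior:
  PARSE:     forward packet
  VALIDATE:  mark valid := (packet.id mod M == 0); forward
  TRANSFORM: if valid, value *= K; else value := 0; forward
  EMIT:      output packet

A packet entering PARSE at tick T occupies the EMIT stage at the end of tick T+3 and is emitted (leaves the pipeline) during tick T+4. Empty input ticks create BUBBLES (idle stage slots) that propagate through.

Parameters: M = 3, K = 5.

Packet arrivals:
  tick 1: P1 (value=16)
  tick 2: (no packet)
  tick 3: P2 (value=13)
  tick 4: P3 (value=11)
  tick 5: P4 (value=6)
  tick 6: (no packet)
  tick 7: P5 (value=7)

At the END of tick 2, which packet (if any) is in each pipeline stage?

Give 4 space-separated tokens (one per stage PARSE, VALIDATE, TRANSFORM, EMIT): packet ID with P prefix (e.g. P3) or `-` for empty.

Tick 1: [PARSE:P1(v=16,ok=F), VALIDATE:-, TRANSFORM:-, EMIT:-] out:-; in:P1
Tick 2: [PARSE:-, VALIDATE:P1(v=16,ok=F), TRANSFORM:-, EMIT:-] out:-; in:-
At end of tick 2: ['-', 'P1', '-', '-']

Answer: - P1 - -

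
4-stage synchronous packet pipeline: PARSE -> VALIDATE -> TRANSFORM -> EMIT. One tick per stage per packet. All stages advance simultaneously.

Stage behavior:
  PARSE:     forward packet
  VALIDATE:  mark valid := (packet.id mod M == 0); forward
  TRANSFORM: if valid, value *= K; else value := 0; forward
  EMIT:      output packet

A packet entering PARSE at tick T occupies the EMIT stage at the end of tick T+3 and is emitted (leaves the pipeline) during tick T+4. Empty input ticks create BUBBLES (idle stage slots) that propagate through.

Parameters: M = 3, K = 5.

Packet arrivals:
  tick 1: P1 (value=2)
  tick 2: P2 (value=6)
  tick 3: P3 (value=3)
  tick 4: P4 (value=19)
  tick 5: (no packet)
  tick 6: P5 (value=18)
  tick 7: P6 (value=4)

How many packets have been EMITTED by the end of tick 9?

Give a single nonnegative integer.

Answer: 4

Derivation:
Tick 1: [PARSE:P1(v=2,ok=F), VALIDATE:-, TRANSFORM:-, EMIT:-] out:-; in:P1
Tick 2: [PARSE:P2(v=6,ok=F), VALIDATE:P1(v=2,ok=F), TRANSFORM:-, EMIT:-] out:-; in:P2
Tick 3: [PARSE:P3(v=3,ok=F), VALIDATE:P2(v=6,ok=F), TRANSFORM:P1(v=0,ok=F), EMIT:-] out:-; in:P3
Tick 4: [PARSE:P4(v=19,ok=F), VALIDATE:P3(v=3,ok=T), TRANSFORM:P2(v=0,ok=F), EMIT:P1(v=0,ok=F)] out:-; in:P4
Tick 5: [PARSE:-, VALIDATE:P4(v=19,ok=F), TRANSFORM:P3(v=15,ok=T), EMIT:P2(v=0,ok=F)] out:P1(v=0); in:-
Tick 6: [PARSE:P5(v=18,ok=F), VALIDATE:-, TRANSFORM:P4(v=0,ok=F), EMIT:P3(v=15,ok=T)] out:P2(v=0); in:P5
Tick 7: [PARSE:P6(v=4,ok=F), VALIDATE:P5(v=18,ok=F), TRANSFORM:-, EMIT:P4(v=0,ok=F)] out:P3(v=15); in:P6
Tick 8: [PARSE:-, VALIDATE:P6(v=4,ok=T), TRANSFORM:P5(v=0,ok=F), EMIT:-] out:P4(v=0); in:-
Tick 9: [PARSE:-, VALIDATE:-, TRANSFORM:P6(v=20,ok=T), EMIT:P5(v=0,ok=F)] out:-; in:-
Emitted by tick 9: ['P1', 'P2', 'P3', 'P4']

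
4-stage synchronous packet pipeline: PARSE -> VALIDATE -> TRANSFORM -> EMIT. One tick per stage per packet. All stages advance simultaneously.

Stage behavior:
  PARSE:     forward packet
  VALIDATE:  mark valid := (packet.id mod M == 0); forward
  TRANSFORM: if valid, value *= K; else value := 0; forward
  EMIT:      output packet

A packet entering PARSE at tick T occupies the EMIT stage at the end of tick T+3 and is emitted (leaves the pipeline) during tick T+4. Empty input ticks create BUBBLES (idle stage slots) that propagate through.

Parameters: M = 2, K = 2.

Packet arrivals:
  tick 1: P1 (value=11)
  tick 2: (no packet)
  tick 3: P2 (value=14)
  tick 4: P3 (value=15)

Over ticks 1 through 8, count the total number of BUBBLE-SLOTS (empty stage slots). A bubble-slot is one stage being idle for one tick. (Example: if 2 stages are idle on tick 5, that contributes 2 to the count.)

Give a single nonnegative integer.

Answer: 20

Derivation:
Tick 1: [PARSE:P1(v=11,ok=F), VALIDATE:-, TRANSFORM:-, EMIT:-] out:-; bubbles=3
Tick 2: [PARSE:-, VALIDATE:P1(v=11,ok=F), TRANSFORM:-, EMIT:-] out:-; bubbles=3
Tick 3: [PARSE:P2(v=14,ok=F), VALIDATE:-, TRANSFORM:P1(v=0,ok=F), EMIT:-] out:-; bubbles=2
Tick 4: [PARSE:P3(v=15,ok=F), VALIDATE:P2(v=14,ok=T), TRANSFORM:-, EMIT:P1(v=0,ok=F)] out:-; bubbles=1
Tick 5: [PARSE:-, VALIDATE:P3(v=15,ok=F), TRANSFORM:P2(v=28,ok=T), EMIT:-] out:P1(v=0); bubbles=2
Tick 6: [PARSE:-, VALIDATE:-, TRANSFORM:P3(v=0,ok=F), EMIT:P2(v=28,ok=T)] out:-; bubbles=2
Tick 7: [PARSE:-, VALIDATE:-, TRANSFORM:-, EMIT:P3(v=0,ok=F)] out:P2(v=28); bubbles=3
Tick 8: [PARSE:-, VALIDATE:-, TRANSFORM:-, EMIT:-] out:P3(v=0); bubbles=4
Total bubble-slots: 20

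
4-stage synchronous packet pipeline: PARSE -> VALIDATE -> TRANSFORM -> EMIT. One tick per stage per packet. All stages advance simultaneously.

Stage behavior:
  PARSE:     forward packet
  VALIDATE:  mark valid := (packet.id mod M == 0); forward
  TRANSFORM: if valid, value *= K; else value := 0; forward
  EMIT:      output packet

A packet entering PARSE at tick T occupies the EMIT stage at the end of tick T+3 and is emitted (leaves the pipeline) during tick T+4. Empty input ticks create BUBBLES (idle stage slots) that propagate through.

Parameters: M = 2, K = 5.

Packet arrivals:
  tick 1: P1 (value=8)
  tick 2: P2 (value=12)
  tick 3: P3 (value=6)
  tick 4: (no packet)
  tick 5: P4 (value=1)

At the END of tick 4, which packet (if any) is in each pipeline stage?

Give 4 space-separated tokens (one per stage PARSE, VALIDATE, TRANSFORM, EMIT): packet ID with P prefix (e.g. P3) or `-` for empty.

Tick 1: [PARSE:P1(v=8,ok=F), VALIDATE:-, TRANSFORM:-, EMIT:-] out:-; in:P1
Tick 2: [PARSE:P2(v=12,ok=F), VALIDATE:P1(v=8,ok=F), TRANSFORM:-, EMIT:-] out:-; in:P2
Tick 3: [PARSE:P3(v=6,ok=F), VALIDATE:P2(v=12,ok=T), TRANSFORM:P1(v=0,ok=F), EMIT:-] out:-; in:P3
Tick 4: [PARSE:-, VALIDATE:P3(v=6,ok=F), TRANSFORM:P2(v=60,ok=T), EMIT:P1(v=0,ok=F)] out:-; in:-
At end of tick 4: ['-', 'P3', 'P2', 'P1']

Answer: - P3 P2 P1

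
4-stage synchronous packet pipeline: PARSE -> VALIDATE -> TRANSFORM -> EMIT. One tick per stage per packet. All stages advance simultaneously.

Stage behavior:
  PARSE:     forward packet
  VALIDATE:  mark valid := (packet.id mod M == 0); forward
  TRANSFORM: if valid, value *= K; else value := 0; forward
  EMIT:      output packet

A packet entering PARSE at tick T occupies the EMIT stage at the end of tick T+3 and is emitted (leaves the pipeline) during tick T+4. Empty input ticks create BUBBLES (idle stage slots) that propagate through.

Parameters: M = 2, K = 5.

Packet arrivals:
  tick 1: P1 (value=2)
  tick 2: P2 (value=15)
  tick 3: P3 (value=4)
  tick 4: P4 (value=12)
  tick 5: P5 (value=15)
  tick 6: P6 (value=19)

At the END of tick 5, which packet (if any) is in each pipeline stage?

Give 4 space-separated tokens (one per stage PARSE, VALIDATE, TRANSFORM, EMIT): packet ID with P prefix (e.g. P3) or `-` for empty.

Tick 1: [PARSE:P1(v=2,ok=F), VALIDATE:-, TRANSFORM:-, EMIT:-] out:-; in:P1
Tick 2: [PARSE:P2(v=15,ok=F), VALIDATE:P1(v=2,ok=F), TRANSFORM:-, EMIT:-] out:-; in:P2
Tick 3: [PARSE:P3(v=4,ok=F), VALIDATE:P2(v=15,ok=T), TRANSFORM:P1(v=0,ok=F), EMIT:-] out:-; in:P3
Tick 4: [PARSE:P4(v=12,ok=F), VALIDATE:P3(v=4,ok=F), TRANSFORM:P2(v=75,ok=T), EMIT:P1(v=0,ok=F)] out:-; in:P4
Tick 5: [PARSE:P5(v=15,ok=F), VALIDATE:P4(v=12,ok=T), TRANSFORM:P3(v=0,ok=F), EMIT:P2(v=75,ok=T)] out:P1(v=0); in:P5
At end of tick 5: ['P5', 'P4', 'P3', 'P2']

Answer: P5 P4 P3 P2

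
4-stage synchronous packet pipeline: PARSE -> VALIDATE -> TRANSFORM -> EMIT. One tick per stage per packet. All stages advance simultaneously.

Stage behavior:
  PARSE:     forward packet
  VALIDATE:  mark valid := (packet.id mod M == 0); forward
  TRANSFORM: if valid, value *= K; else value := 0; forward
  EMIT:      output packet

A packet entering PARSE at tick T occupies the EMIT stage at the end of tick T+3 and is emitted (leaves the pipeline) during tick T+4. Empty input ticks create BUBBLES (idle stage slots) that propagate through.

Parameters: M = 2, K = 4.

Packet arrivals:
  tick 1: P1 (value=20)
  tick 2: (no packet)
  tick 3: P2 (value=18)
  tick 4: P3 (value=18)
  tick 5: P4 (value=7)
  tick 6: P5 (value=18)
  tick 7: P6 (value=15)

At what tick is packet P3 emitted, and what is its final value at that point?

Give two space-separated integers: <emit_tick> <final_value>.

Tick 1: [PARSE:P1(v=20,ok=F), VALIDATE:-, TRANSFORM:-, EMIT:-] out:-; in:P1
Tick 2: [PARSE:-, VALIDATE:P1(v=20,ok=F), TRANSFORM:-, EMIT:-] out:-; in:-
Tick 3: [PARSE:P2(v=18,ok=F), VALIDATE:-, TRANSFORM:P1(v=0,ok=F), EMIT:-] out:-; in:P2
Tick 4: [PARSE:P3(v=18,ok=F), VALIDATE:P2(v=18,ok=T), TRANSFORM:-, EMIT:P1(v=0,ok=F)] out:-; in:P3
Tick 5: [PARSE:P4(v=7,ok=F), VALIDATE:P3(v=18,ok=F), TRANSFORM:P2(v=72,ok=T), EMIT:-] out:P1(v=0); in:P4
Tick 6: [PARSE:P5(v=18,ok=F), VALIDATE:P4(v=7,ok=T), TRANSFORM:P3(v=0,ok=F), EMIT:P2(v=72,ok=T)] out:-; in:P5
Tick 7: [PARSE:P6(v=15,ok=F), VALIDATE:P5(v=18,ok=F), TRANSFORM:P4(v=28,ok=T), EMIT:P3(v=0,ok=F)] out:P2(v=72); in:P6
Tick 8: [PARSE:-, VALIDATE:P6(v=15,ok=T), TRANSFORM:P5(v=0,ok=F), EMIT:P4(v=28,ok=T)] out:P3(v=0); in:-
Tick 9: [PARSE:-, VALIDATE:-, TRANSFORM:P6(v=60,ok=T), EMIT:P5(v=0,ok=F)] out:P4(v=28); in:-
Tick 10: [PARSE:-, VALIDATE:-, TRANSFORM:-, EMIT:P6(v=60,ok=T)] out:P5(v=0); in:-
Tick 11: [PARSE:-, VALIDATE:-, TRANSFORM:-, EMIT:-] out:P6(v=60); in:-
P3: arrives tick 4, valid=False (id=3, id%2=1), emit tick 8, final value 0

Answer: 8 0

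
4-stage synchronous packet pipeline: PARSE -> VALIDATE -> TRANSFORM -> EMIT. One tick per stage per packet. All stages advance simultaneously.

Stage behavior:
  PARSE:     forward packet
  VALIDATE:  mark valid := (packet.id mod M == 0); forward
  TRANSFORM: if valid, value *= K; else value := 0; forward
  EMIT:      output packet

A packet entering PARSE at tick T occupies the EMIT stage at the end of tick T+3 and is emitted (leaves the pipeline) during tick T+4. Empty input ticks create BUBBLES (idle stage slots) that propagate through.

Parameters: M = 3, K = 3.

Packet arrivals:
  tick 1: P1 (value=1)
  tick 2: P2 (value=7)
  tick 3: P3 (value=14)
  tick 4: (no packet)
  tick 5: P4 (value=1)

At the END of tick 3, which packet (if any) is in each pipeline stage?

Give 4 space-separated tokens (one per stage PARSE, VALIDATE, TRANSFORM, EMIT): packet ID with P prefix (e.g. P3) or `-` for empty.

Answer: P3 P2 P1 -

Derivation:
Tick 1: [PARSE:P1(v=1,ok=F), VALIDATE:-, TRANSFORM:-, EMIT:-] out:-; in:P1
Tick 2: [PARSE:P2(v=7,ok=F), VALIDATE:P1(v=1,ok=F), TRANSFORM:-, EMIT:-] out:-; in:P2
Tick 3: [PARSE:P3(v=14,ok=F), VALIDATE:P2(v=7,ok=F), TRANSFORM:P1(v=0,ok=F), EMIT:-] out:-; in:P3
At end of tick 3: ['P3', 'P2', 'P1', '-']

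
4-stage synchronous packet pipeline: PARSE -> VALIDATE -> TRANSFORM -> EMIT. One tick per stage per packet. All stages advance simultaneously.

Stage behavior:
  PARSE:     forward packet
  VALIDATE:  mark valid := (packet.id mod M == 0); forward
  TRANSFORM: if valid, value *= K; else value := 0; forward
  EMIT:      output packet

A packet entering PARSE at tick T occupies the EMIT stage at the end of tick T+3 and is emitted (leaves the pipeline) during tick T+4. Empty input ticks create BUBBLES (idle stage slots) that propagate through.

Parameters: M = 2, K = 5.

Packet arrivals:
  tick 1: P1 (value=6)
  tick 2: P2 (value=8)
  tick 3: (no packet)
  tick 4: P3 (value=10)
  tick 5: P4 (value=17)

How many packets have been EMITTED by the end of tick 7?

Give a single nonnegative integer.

Tick 1: [PARSE:P1(v=6,ok=F), VALIDATE:-, TRANSFORM:-, EMIT:-] out:-; in:P1
Tick 2: [PARSE:P2(v=8,ok=F), VALIDATE:P1(v=6,ok=F), TRANSFORM:-, EMIT:-] out:-; in:P2
Tick 3: [PARSE:-, VALIDATE:P2(v=8,ok=T), TRANSFORM:P1(v=0,ok=F), EMIT:-] out:-; in:-
Tick 4: [PARSE:P3(v=10,ok=F), VALIDATE:-, TRANSFORM:P2(v=40,ok=T), EMIT:P1(v=0,ok=F)] out:-; in:P3
Tick 5: [PARSE:P4(v=17,ok=F), VALIDATE:P3(v=10,ok=F), TRANSFORM:-, EMIT:P2(v=40,ok=T)] out:P1(v=0); in:P4
Tick 6: [PARSE:-, VALIDATE:P4(v=17,ok=T), TRANSFORM:P3(v=0,ok=F), EMIT:-] out:P2(v=40); in:-
Tick 7: [PARSE:-, VALIDATE:-, TRANSFORM:P4(v=85,ok=T), EMIT:P3(v=0,ok=F)] out:-; in:-
Emitted by tick 7: ['P1', 'P2']

Answer: 2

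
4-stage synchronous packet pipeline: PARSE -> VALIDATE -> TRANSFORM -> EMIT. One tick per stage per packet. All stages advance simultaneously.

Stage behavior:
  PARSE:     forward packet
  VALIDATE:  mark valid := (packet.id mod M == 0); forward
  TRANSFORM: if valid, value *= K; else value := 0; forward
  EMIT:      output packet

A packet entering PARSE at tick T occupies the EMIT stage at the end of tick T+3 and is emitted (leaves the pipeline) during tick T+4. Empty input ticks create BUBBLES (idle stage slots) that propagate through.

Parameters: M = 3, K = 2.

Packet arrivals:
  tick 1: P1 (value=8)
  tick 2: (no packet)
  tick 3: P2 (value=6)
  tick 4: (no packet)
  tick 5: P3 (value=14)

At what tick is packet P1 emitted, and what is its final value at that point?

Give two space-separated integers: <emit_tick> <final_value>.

Tick 1: [PARSE:P1(v=8,ok=F), VALIDATE:-, TRANSFORM:-, EMIT:-] out:-; in:P1
Tick 2: [PARSE:-, VALIDATE:P1(v=8,ok=F), TRANSFORM:-, EMIT:-] out:-; in:-
Tick 3: [PARSE:P2(v=6,ok=F), VALIDATE:-, TRANSFORM:P1(v=0,ok=F), EMIT:-] out:-; in:P2
Tick 4: [PARSE:-, VALIDATE:P2(v=6,ok=F), TRANSFORM:-, EMIT:P1(v=0,ok=F)] out:-; in:-
Tick 5: [PARSE:P3(v=14,ok=F), VALIDATE:-, TRANSFORM:P2(v=0,ok=F), EMIT:-] out:P1(v=0); in:P3
Tick 6: [PARSE:-, VALIDATE:P3(v=14,ok=T), TRANSFORM:-, EMIT:P2(v=0,ok=F)] out:-; in:-
Tick 7: [PARSE:-, VALIDATE:-, TRANSFORM:P3(v=28,ok=T), EMIT:-] out:P2(v=0); in:-
Tick 8: [PARSE:-, VALIDATE:-, TRANSFORM:-, EMIT:P3(v=28,ok=T)] out:-; in:-
Tick 9: [PARSE:-, VALIDATE:-, TRANSFORM:-, EMIT:-] out:P3(v=28); in:-
P1: arrives tick 1, valid=False (id=1, id%3=1), emit tick 5, final value 0

Answer: 5 0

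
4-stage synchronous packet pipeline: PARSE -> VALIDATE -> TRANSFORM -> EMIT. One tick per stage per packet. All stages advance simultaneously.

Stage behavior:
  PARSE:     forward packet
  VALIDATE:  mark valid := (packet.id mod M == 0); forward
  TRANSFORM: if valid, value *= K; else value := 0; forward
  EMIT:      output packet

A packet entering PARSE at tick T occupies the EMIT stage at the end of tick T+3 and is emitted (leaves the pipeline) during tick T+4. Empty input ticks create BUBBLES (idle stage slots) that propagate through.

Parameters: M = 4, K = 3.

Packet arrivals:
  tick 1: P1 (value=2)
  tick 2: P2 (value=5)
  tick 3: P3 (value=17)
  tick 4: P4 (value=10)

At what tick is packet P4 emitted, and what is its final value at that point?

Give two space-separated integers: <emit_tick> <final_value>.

Answer: 8 30

Derivation:
Tick 1: [PARSE:P1(v=2,ok=F), VALIDATE:-, TRANSFORM:-, EMIT:-] out:-; in:P1
Tick 2: [PARSE:P2(v=5,ok=F), VALIDATE:P1(v=2,ok=F), TRANSFORM:-, EMIT:-] out:-; in:P2
Tick 3: [PARSE:P3(v=17,ok=F), VALIDATE:P2(v=5,ok=F), TRANSFORM:P1(v=0,ok=F), EMIT:-] out:-; in:P3
Tick 4: [PARSE:P4(v=10,ok=F), VALIDATE:P3(v=17,ok=F), TRANSFORM:P2(v=0,ok=F), EMIT:P1(v=0,ok=F)] out:-; in:P4
Tick 5: [PARSE:-, VALIDATE:P4(v=10,ok=T), TRANSFORM:P3(v=0,ok=F), EMIT:P2(v=0,ok=F)] out:P1(v=0); in:-
Tick 6: [PARSE:-, VALIDATE:-, TRANSFORM:P4(v=30,ok=T), EMIT:P3(v=0,ok=F)] out:P2(v=0); in:-
Tick 7: [PARSE:-, VALIDATE:-, TRANSFORM:-, EMIT:P4(v=30,ok=T)] out:P3(v=0); in:-
Tick 8: [PARSE:-, VALIDATE:-, TRANSFORM:-, EMIT:-] out:P4(v=30); in:-
P4: arrives tick 4, valid=True (id=4, id%4=0), emit tick 8, final value 30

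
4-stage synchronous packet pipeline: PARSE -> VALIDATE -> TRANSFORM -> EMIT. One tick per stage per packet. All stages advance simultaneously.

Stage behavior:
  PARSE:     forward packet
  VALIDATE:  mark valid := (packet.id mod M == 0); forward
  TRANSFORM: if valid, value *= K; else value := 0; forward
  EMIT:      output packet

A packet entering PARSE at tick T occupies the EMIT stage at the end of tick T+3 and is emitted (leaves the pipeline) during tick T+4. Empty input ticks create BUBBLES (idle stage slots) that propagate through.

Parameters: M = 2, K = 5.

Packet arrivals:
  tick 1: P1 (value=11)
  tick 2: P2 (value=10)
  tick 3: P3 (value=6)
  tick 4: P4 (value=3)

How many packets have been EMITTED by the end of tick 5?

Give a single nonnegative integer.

Answer: 1

Derivation:
Tick 1: [PARSE:P1(v=11,ok=F), VALIDATE:-, TRANSFORM:-, EMIT:-] out:-; in:P1
Tick 2: [PARSE:P2(v=10,ok=F), VALIDATE:P1(v=11,ok=F), TRANSFORM:-, EMIT:-] out:-; in:P2
Tick 3: [PARSE:P3(v=6,ok=F), VALIDATE:P2(v=10,ok=T), TRANSFORM:P1(v=0,ok=F), EMIT:-] out:-; in:P3
Tick 4: [PARSE:P4(v=3,ok=F), VALIDATE:P3(v=6,ok=F), TRANSFORM:P2(v=50,ok=T), EMIT:P1(v=0,ok=F)] out:-; in:P4
Tick 5: [PARSE:-, VALIDATE:P4(v=3,ok=T), TRANSFORM:P3(v=0,ok=F), EMIT:P2(v=50,ok=T)] out:P1(v=0); in:-
Emitted by tick 5: ['P1']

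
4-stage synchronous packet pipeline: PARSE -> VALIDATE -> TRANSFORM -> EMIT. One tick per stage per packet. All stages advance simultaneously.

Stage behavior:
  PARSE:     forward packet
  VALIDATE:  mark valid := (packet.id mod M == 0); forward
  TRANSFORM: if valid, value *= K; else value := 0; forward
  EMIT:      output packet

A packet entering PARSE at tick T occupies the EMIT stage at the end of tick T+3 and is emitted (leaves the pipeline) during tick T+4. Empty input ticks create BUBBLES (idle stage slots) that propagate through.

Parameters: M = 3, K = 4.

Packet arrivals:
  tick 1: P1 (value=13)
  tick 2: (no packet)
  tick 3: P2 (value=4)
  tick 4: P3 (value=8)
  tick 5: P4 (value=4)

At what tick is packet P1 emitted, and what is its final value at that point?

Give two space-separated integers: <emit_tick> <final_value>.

Tick 1: [PARSE:P1(v=13,ok=F), VALIDATE:-, TRANSFORM:-, EMIT:-] out:-; in:P1
Tick 2: [PARSE:-, VALIDATE:P1(v=13,ok=F), TRANSFORM:-, EMIT:-] out:-; in:-
Tick 3: [PARSE:P2(v=4,ok=F), VALIDATE:-, TRANSFORM:P1(v=0,ok=F), EMIT:-] out:-; in:P2
Tick 4: [PARSE:P3(v=8,ok=F), VALIDATE:P2(v=4,ok=F), TRANSFORM:-, EMIT:P1(v=0,ok=F)] out:-; in:P3
Tick 5: [PARSE:P4(v=4,ok=F), VALIDATE:P3(v=8,ok=T), TRANSFORM:P2(v=0,ok=F), EMIT:-] out:P1(v=0); in:P4
Tick 6: [PARSE:-, VALIDATE:P4(v=4,ok=F), TRANSFORM:P3(v=32,ok=T), EMIT:P2(v=0,ok=F)] out:-; in:-
Tick 7: [PARSE:-, VALIDATE:-, TRANSFORM:P4(v=0,ok=F), EMIT:P3(v=32,ok=T)] out:P2(v=0); in:-
Tick 8: [PARSE:-, VALIDATE:-, TRANSFORM:-, EMIT:P4(v=0,ok=F)] out:P3(v=32); in:-
Tick 9: [PARSE:-, VALIDATE:-, TRANSFORM:-, EMIT:-] out:P4(v=0); in:-
P1: arrives tick 1, valid=False (id=1, id%3=1), emit tick 5, final value 0

Answer: 5 0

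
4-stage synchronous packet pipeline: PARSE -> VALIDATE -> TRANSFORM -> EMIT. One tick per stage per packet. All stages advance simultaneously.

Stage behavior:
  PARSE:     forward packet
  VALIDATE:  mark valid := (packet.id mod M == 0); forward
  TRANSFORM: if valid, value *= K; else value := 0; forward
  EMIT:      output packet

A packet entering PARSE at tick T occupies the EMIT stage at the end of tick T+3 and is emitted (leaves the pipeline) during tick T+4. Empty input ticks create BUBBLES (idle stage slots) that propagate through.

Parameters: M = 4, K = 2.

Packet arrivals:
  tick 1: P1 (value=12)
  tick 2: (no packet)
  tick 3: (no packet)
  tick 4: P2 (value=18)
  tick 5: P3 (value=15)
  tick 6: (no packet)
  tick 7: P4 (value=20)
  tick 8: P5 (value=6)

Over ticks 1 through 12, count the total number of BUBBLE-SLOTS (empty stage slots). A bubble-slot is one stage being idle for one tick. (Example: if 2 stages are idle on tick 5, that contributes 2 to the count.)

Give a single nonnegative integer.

Tick 1: [PARSE:P1(v=12,ok=F), VALIDATE:-, TRANSFORM:-, EMIT:-] out:-; bubbles=3
Tick 2: [PARSE:-, VALIDATE:P1(v=12,ok=F), TRANSFORM:-, EMIT:-] out:-; bubbles=3
Tick 3: [PARSE:-, VALIDATE:-, TRANSFORM:P1(v=0,ok=F), EMIT:-] out:-; bubbles=3
Tick 4: [PARSE:P2(v=18,ok=F), VALIDATE:-, TRANSFORM:-, EMIT:P1(v=0,ok=F)] out:-; bubbles=2
Tick 5: [PARSE:P3(v=15,ok=F), VALIDATE:P2(v=18,ok=F), TRANSFORM:-, EMIT:-] out:P1(v=0); bubbles=2
Tick 6: [PARSE:-, VALIDATE:P3(v=15,ok=F), TRANSFORM:P2(v=0,ok=F), EMIT:-] out:-; bubbles=2
Tick 7: [PARSE:P4(v=20,ok=F), VALIDATE:-, TRANSFORM:P3(v=0,ok=F), EMIT:P2(v=0,ok=F)] out:-; bubbles=1
Tick 8: [PARSE:P5(v=6,ok=F), VALIDATE:P4(v=20,ok=T), TRANSFORM:-, EMIT:P3(v=0,ok=F)] out:P2(v=0); bubbles=1
Tick 9: [PARSE:-, VALIDATE:P5(v=6,ok=F), TRANSFORM:P4(v=40,ok=T), EMIT:-] out:P3(v=0); bubbles=2
Tick 10: [PARSE:-, VALIDATE:-, TRANSFORM:P5(v=0,ok=F), EMIT:P4(v=40,ok=T)] out:-; bubbles=2
Tick 11: [PARSE:-, VALIDATE:-, TRANSFORM:-, EMIT:P5(v=0,ok=F)] out:P4(v=40); bubbles=3
Tick 12: [PARSE:-, VALIDATE:-, TRANSFORM:-, EMIT:-] out:P5(v=0); bubbles=4
Total bubble-slots: 28

Answer: 28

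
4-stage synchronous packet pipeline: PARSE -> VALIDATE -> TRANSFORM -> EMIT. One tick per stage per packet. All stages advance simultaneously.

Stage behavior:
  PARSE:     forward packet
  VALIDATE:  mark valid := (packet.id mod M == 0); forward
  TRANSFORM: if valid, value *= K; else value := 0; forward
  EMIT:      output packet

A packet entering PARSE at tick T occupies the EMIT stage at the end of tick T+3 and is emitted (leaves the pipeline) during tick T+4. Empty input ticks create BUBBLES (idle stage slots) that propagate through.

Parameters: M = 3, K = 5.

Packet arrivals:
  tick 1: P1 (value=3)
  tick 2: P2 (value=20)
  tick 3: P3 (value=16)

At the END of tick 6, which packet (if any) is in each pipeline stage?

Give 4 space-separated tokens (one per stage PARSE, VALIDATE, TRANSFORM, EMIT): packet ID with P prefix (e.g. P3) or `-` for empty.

Tick 1: [PARSE:P1(v=3,ok=F), VALIDATE:-, TRANSFORM:-, EMIT:-] out:-; in:P1
Tick 2: [PARSE:P2(v=20,ok=F), VALIDATE:P1(v=3,ok=F), TRANSFORM:-, EMIT:-] out:-; in:P2
Tick 3: [PARSE:P3(v=16,ok=F), VALIDATE:P2(v=20,ok=F), TRANSFORM:P1(v=0,ok=F), EMIT:-] out:-; in:P3
Tick 4: [PARSE:-, VALIDATE:P3(v=16,ok=T), TRANSFORM:P2(v=0,ok=F), EMIT:P1(v=0,ok=F)] out:-; in:-
Tick 5: [PARSE:-, VALIDATE:-, TRANSFORM:P3(v=80,ok=T), EMIT:P2(v=0,ok=F)] out:P1(v=0); in:-
Tick 6: [PARSE:-, VALIDATE:-, TRANSFORM:-, EMIT:P3(v=80,ok=T)] out:P2(v=0); in:-
At end of tick 6: ['-', '-', '-', 'P3']

Answer: - - - P3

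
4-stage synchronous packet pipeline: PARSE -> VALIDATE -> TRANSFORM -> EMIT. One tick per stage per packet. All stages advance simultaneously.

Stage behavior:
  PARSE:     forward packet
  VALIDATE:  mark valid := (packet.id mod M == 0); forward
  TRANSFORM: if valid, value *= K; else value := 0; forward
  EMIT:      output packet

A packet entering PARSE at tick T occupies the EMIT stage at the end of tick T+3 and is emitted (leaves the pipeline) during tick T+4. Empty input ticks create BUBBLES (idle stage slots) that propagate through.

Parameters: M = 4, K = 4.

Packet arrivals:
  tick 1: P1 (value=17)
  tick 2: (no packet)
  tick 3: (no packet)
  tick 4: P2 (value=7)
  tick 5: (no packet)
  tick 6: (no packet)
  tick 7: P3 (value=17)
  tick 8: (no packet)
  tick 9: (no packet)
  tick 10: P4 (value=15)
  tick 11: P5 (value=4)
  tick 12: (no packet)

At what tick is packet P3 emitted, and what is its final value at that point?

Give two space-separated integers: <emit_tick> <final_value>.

Tick 1: [PARSE:P1(v=17,ok=F), VALIDATE:-, TRANSFORM:-, EMIT:-] out:-; in:P1
Tick 2: [PARSE:-, VALIDATE:P1(v=17,ok=F), TRANSFORM:-, EMIT:-] out:-; in:-
Tick 3: [PARSE:-, VALIDATE:-, TRANSFORM:P1(v=0,ok=F), EMIT:-] out:-; in:-
Tick 4: [PARSE:P2(v=7,ok=F), VALIDATE:-, TRANSFORM:-, EMIT:P1(v=0,ok=F)] out:-; in:P2
Tick 5: [PARSE:-, VALIDATE:P2(v=7,ok=F), TRANSFORM:-, EMIT:-] out:P1(v=0); in:-
Tick 6: [PARSE:-, VALIDATE:-, TRANSFORM:P2(v=0,ok=F), EMIT:-] out:-; in:-
Tick 7: [PARSE:P3(v=17,ok=F), VALIDATE:-, TRANSFORM:-, EMIT:P2(v=0,ok=F)] out:-; in:P3
Tick 8: [PARSE:-, VALIDATE:P3(v=17,ok=F), TRANSFORM:-, EMIT:-] out:P2(v=0); in:-
Tick 9: [PARSE:-, VALIDATE:-, TRANSFORM:P3(v=0,ok=F), EMIT:-] out:-; in:-
Tick 10: [PARSE:P4(v=15,ok=F), VALIDATE:-, TRANSFORM:-, EMIT:P3(v=0,ok=F)] out:-; in:P4
Tick 11: [PARSE:P5(v=4,ok=F), VALIDATE:P4(v=15,ok=T), TRANSFORM:-, EMIT:-] out:P3(v=0); in:P5
Tick 12: [PARSE:-, VALIDATE:P5(v=4,ok=F), TRANSFORM:P4(v=60,ok=T), EMIT:-] out:-; in:-
Tick 13: [PARSE:-, VALIDATE:-, TRANSFORM:P5(v=0,ok=F), EMIT:P4(v=60,ok=T)] out:-; in:-
Tick 14: [PARSE:-, VALIDATE:-, TRANSFORM:-, EMIT:P5(v=0,ok=F)] out:P4(v=60); in:-
Tick 15: [PARSE:-, VALIDATE:-, TRANSFORM:-, EMIT:-] out:P5(v=0); in:-
Tick 16: [PARSE:-, VALIDATE:-, TRANSFORM:-, EMIT:-] out:-; in:-
P3: arrives tick 7, valid=False (id=3, id%4=3), emit tick 11, final value 0

Answer: 11 0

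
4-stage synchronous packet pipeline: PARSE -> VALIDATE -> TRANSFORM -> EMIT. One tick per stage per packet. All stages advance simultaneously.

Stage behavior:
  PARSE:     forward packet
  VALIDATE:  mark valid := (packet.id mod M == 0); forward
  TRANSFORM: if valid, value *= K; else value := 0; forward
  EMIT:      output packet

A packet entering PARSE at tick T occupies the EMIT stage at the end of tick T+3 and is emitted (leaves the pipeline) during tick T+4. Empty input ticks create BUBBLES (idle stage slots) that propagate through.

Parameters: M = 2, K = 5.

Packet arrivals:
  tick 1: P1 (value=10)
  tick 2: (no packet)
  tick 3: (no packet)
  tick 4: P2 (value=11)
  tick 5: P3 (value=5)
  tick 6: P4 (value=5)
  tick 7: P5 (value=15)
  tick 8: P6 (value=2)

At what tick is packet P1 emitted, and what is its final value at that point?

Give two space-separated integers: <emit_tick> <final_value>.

Tick 1: [PARSE:P1(v=10,ok=F), VALIDATE:-, TRANSFORM:-, EMIT:-] out:-; in:P1
Tick 2: [PARSE:-, VALIDATE:P1(v=10,ok=F), TRANSFORM:-, EMIT:-] out:-; in:-
Tick 3: [PARSE:-, VALIDATE:-, TRANSFORM:P1(v=0,ok=F), EMIT:-] out:-; in:-
Tick 4: [PARSE:P2(v=11,ok=F), VALIDATE:-, TRANSFORM:-, EMIT:P1(v=0,ok=F)] out:-; in:P2
Tick 5: [PARSE:P3(v=5,ok=F), VALIDATE:P2(v=11,ok=T), TRANSFORM:-, EMIT:-] out:P1(v=0); in:P3
Tick 6: [PARSE:P4(v=5,ok=F), VALIDATE:P3(v=5,ok=F), TRANSFORM:P2(v=55,ok=T), EMIT:-] out:-; in:P4
Tick 7: [PARSE:P5(v=15,ok=F), VALIDATE:P4(v=5,ok=T), TRANSFORM:P3(v=0,ok=F), EMIT:P2(v=55,ok=T)] out:-; in:P5
Tick 8: [PARSE:P6(v=2,ok=F), VALIDATE:P5(v=15,ok=F), TRANSFORM:P4(v=25,ok=T), EMIT:P3(v=0,ok=F)] out:P2(v=55); in:P6
Tick 9: [PARSE:-, VALIDATE:P6(v=2,ok=T), TRANSFORM:P5(v=0,ok=F), EMIT:P4(v=25,ok=T)] out:P3(v=0); in:-
Tick 10: [PARSE:-, VALIDATE:-, TRANSFORM:P6(v=10,ok=T), EMIT:P5(v=0,ok=F)] out:P4(v=25); in:-
Tick 11: [PARSE:-, VALIDATE:-, TRANSFORM:-, EMIT:P6(v=10,ok=T)] out:P5(v=0); in:-
Tick 12: [PARSE:-, VALIDATE:-, TRANSFORM:-, EMIT:-] out:P6(v=10); in:-
P1: arrives tick 1, valid=False (id=1, id%2=1), emit tick 5, final value 0

Answer: 5 0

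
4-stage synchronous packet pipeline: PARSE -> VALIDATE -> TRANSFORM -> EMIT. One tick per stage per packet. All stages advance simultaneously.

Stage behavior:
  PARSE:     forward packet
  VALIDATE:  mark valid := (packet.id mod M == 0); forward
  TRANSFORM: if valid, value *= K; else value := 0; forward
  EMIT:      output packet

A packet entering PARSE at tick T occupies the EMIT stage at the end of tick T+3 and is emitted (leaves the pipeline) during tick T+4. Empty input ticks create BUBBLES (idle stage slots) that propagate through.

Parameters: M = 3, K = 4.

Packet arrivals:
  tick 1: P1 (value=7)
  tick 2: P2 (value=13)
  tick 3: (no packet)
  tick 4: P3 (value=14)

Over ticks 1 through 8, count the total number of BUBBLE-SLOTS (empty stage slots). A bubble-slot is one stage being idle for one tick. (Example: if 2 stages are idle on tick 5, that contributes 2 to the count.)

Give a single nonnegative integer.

Answer: 20

Derivation:
Tick 1: [PARSE:P1(v=7,ok=F), VALIDATE:-, TRANSFORM:-, EMIT:-] out:-; bubbles=3
Tick 2: [PARSE:P2(v=13,ok=F), VALIDATE:P1(v=7,ok=F), TRANSFORM:-, EMIT:-] out:-; bubbles=2
Tick 3: [PARSE:-, VALIDATE:P2(v=13,ok=F), TRANSFORM:P1(v=0,ok=F), EMIT:-] out:-; bubbles=2
Tick 4: [PARSE:P3(v=14,ok=F), VALIDATE:-, TRANSFORM:P2(v=0,ok=F), EMIT:P1(v=0,ok=F)] out:-; bubbles=1
Tick 5: [PARSE:-, VALIDATE:P3(v=14,ok=T), TRANSFORM:-, EMIT:P2(v=0,ok=F)] out:P1(v=0); bubbles=2
Tick 6: [PARSE:-, VALIDATE:-, TRANSFORM:P3(v=56,ok=T), EMIT:-] out:P2(v=0); bubbles=3
Tick 7: [PARSE:-, VALIDATE:-, TRANSFORM:-, EMIT:P3(v=56,ok=T)] out:-; bubbles=3
Tick 8: [PARSE:-, VALIDATE:-, TRANSFORM:-, EMIT:-] out:P3(v=56); bubbles=4
Total bubble-slots: 20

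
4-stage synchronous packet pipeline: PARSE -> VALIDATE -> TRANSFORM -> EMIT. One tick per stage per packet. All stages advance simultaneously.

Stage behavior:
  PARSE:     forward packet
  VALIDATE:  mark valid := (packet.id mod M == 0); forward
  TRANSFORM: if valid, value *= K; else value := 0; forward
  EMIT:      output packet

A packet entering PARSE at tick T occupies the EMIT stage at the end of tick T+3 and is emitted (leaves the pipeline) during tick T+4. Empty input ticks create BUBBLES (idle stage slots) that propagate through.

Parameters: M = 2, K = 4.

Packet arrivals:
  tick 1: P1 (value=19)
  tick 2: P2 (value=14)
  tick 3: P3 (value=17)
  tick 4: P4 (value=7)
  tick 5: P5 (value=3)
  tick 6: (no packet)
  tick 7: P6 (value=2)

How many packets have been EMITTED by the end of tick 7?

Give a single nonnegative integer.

Tick 1: [PARSE:P1(v=19,ok=F), VALIDATE:-, TRANSFORM:-, EMIT:-] out:-; in:P1
Tick 2: [PARSE:P2(v=14,ok=F), VALIDATE:P1(v=19,ok=F), TRANSFORM:-, EMIT:-] out:-; in:P2
Tick 3: [PARSE:P3(v=17,ok=F), VALIDATE:P2(v=14,ok=T), TRANSFORM:P1(v=0,ok=F), EMIT:-] out:-; in:P3
Tick 4: [PARSE:P4(v=7,ok=F), VALIDATE:P3(v=17,ok=F), TRANSFORM:P2(v=56,ok=T), EMIT:P1(v=0,ok=F)] out:-; in:P4
Tick 5: [PARSE:P5(v=3,ok=F), VALIDATE:P4(v=7,ok=T), TRANSFORM:P3(v=0,ok=F), EMIT:P2(v=56,ok=T)] out:P1(v=0); in:P5
Tick 6: [PARSE:-, VALIDATE:P5(v=3,ok=F), TRANSFORM:P4(v=28,ok=T), EMIT:P3(v=0,ok=F)] out:P2(v=56); in:-
Tick 7: [PARSE:P6(v=2,ok=F), VALIDATE:-, TRANSFORM:P5(v=0,ok=F), EMIT:P4(v=28,ok=T)] out:P3(v=0); in:P6
Emitted by tick 7: ['P1', 'P2', 'P3']

Answer: 3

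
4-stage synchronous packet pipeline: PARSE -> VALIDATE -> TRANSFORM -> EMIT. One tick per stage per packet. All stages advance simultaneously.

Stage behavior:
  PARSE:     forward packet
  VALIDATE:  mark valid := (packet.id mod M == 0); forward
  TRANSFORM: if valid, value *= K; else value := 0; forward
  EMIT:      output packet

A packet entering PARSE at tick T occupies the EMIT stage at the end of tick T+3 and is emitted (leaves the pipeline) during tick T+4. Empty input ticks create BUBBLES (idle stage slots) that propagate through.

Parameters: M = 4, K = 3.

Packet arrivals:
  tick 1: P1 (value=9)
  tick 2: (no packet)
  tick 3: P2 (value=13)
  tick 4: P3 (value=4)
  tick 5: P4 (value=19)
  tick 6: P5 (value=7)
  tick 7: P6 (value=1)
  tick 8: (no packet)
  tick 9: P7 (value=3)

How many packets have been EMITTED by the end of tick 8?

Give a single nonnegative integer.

Answer: 3

Derivation:
Tick 1: [PARSE:P1(v=9,ok=F), VALIDATE:-, TRANSFORM:-, EMIT:-] out:-; in:P1
Tick 2: [PARSE:-, VALIDATE:P1(v=9,ok=F), TRANSFORM:-, EMIT:-] out:-; in:-
Tick 3: [PARSE:P2(v=13,ok=F), VALIDATE:-, TRANSFORM:P1(v=0,ok=F), EMIT:-] out:-; in:P2
Tick 4: [PARSE:P3(v=4,ok=F), VALIDATE:P2(v=13,ok=F), TRANSFORM:-, EMIT:P1(v=0,ok=F)] out:-; in:P3
Tick 5: [PARSE:P4(v=19,ok=F), VALIDATE:P3(v=4,ok=F), TRANSFORM:P2(v=0,ok=F), EMIT:-] out:P1(v=0); in:P4
Tick 6: [PARSE:P5(v=7,ok=F), VALIDATE:P4(v=19,ok=T), TRANSFORM:P3(v=0,ok=F), EMIT:P2(v=0,ok=F)] out:-; in:P5
Tick 7: [PARSE:P6(v=1,ok=F), VALIDATE:P5(v=7,ok=F), TRANSFORM:P4(v=57,ok=T), EMIT:P3(v=0,ok=F)] out:P2(v=0); in:P6
Tick 8: [PARSE:-, VALIDATE:P6(v=1,ok=F), TRANSFORM:P5(v=0,ok=F), EMIT:P4(v=57,ok=T)] out:P3(v=0); in:-
Emitted by tick 8: ['P1', 'P2', 'P3']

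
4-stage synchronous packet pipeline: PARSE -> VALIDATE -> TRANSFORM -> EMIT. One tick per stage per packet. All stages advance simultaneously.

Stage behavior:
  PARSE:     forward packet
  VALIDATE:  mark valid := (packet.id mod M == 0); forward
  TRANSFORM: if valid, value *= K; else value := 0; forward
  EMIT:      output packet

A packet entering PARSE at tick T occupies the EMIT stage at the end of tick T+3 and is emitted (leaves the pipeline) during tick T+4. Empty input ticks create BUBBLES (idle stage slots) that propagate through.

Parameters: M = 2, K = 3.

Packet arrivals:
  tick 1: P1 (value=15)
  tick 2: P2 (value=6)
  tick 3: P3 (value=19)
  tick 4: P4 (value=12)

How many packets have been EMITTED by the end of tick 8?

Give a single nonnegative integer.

Tick 1: [PARSE:P1(v=15,ok=F), VALIDATE:-, TRANSFORM:-, EMIT:-] out:-; in:P1
Tick 2: [PARSE:P2(v=6,ok=F), VALIDATE:P1(v=15,ok=F), TRANSFORM:-, EMIT:-] out:-; in:P2
Tick 3: [PARSE:P3(v=19,ok=F), VALIDATE:P2(v=6,ok=T), TRANSFORM:P1(v=0,ok=F), EMIT:-] out:-; in:P3
Tick 4: [PARSE:P4(v=12,ok=F), VALIDATE:P3(v=19,ok=F), TRANSFORM:P2(v=18,ok=T), EMIT:P1(v=0,ok=F)] out:-; in:P4
Tick 5: [PARSE:-, VALIDATE:P4(v=12,ok=T), TRANSFORM:P3(v=0,ok=F), EMIT:P2(v=18,ok=T)] out:P1(v=0); in:-
Tick 6: [PARSE:-, VALIDATE:-, TRANSFORM:P4(v=36,ok=T), EMIT:P3(v=0,ok=F)] out:P2(v=18); in:-
Tick 7: [PARSE:-, VALIDATE:-, TRANSFORM:-, EMIT:P4(v=36,ok=T)] out:P3(v=0); in:-
Tick 8: [PARSE:-, VALIDATE:-, TRANSFORM:-, EMIT:-] out:P4(v=36); in:-
Emitted by tick 8: ['P1', 'P2', 'P3', 'P4']

Answer: 4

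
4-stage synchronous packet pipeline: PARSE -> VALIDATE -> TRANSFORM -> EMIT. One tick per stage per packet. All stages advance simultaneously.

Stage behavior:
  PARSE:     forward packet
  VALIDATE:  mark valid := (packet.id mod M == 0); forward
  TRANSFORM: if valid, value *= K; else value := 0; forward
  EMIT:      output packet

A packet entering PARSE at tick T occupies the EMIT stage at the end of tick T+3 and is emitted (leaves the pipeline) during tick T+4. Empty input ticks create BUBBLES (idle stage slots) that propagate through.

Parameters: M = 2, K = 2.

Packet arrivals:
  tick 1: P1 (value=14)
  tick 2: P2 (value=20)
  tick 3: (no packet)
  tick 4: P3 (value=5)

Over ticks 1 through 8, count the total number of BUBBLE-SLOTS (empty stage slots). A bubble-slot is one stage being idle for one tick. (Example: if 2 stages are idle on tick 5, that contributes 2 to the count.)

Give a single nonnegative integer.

Answer: 20

Derivation:
Tick 1: [PARSE:P1(v=14,ok=F), VALIDATE:-, TRANSFORM:-, EMIT:-] out:-; bubbles=3
Tick 2: [PARSE:P2(v=20,ok=F), VALIDATE:P1(v=14,ok=F), TRANSFORM:-, EMIT:-] out:-; bubbles=2
Tick 3: [PARSE:-, VALIDATE:P2(v=20,ok=T), TRANSFORM:P1(v=0,ok=F), EMIT:-] out:-; bubbles=2
Tick 4: [PARSE:P3(v=5,ok=F), VALIDATE:-, TRANSFORM:P2(v=40,ok=T), EMIT:P1(v=0,ok=F)] out:-; bubbles=1
Tick 5: [PARSE:-, VALIDATE:P3(v=5,ok=F), TRANSFORM:-, EMIT:P2(v=40,ok=T)] out:P1(v=0); bubbles=2
Tick 6: [PARSE:-, VALIDATE:-, TRANSFORM:P3(v=0,ok=F), EMIT:-] out:P2(v=40); bubbles=3
Tick 7: [PARSE:-, VALIDATE:-, TRANSFORM:-, EMIT:P3(v=0,ok=F)] out:-; bubbles=3
Tick 8: [PARSE:-, VALIDATE:-, TRANSFORM:-, EMIT:-] out:P3(v=0); bubbles=4
Total bubble-slots: 20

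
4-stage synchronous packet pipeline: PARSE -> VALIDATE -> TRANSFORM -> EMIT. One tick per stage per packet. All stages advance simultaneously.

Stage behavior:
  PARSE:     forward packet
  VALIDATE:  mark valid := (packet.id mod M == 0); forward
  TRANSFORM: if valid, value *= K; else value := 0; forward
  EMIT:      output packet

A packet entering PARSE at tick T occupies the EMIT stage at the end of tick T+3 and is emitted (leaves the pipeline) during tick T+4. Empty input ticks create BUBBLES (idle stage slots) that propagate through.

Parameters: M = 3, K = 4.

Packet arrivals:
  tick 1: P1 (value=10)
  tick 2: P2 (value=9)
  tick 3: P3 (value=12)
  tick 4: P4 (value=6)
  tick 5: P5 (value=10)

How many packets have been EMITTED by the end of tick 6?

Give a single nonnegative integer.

Tick 1: [PARSE:P1(v=10,ok=F), VALIDATE:-, TRANSFORM:-, EMIT:-] out:-; in:P1
Tick 2: [PARSE:P2(v=9,ok=F), VALIDATE:P1(v=10,ok=F), TRANSFORM:-, EMIT:-] out:-; in:P2
Tick 3: [PARSE:P3(v=12,ok=F), VALIDATE:P2(v=9,ok=F), TRANSFORM:P1(v=0,ok=F), EMIT:-] out:-; in:P3
Tick 4: [PARSE:P4(v=6,ok=F), VALIDATE:P3(v=12,ok=T), TRANSFORM:P2(v=0,ok=F), EMIT:P1(v=0,ok=F)] out:-; in:P4
Tick 5: [PARSE:P5(v=10,ok=F), VALIDATE:P4(v=6,ok=F), TRANSFORM:P3(v=48,ok=T), EMIT:P2(v=0,ok=F)] out:P1(v=0); in:P5
Tick 6: [PARSE:-, VALIDATE:P5(v=10,ok=F), TRANSFORM:P4(v=0,ok=F), EMIT:P3(v=48,ok=T)] out:P2(v=0); in:-
Emitted by tick 6: ['P1', 'P2']

Answer: 2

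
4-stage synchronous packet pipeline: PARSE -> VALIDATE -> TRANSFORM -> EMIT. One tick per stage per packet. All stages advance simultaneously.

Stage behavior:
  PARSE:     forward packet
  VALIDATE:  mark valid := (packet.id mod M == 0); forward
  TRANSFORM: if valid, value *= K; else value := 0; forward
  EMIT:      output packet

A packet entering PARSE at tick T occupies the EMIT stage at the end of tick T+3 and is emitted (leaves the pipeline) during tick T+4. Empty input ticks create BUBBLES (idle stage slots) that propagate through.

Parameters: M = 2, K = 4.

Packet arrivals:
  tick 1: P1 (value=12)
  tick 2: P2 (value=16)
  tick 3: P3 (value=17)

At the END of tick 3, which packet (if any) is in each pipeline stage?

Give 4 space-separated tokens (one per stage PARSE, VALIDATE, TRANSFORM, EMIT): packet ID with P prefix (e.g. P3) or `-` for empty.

Answer: P3 P2 P1 -

Derivation:
Tick 1: [PARSE:P1(v=12,ok=F), VALIDATE:-, TRANSFORM:-, EMIT:-] out:-; in:P1
Tick 2: [PARSE:P2(v=16,ok=F), VALIDATE:P1(v=12,ok=F), TRANSFORM:-, EMIT:-] out:-; in:P2
Tick 3: [PARSE:P3(v=17,ok=F), VALIDATE:P2(v=16,ok=T), TRANSFORM:P1(v=0,ok=F), EMIT:-] out:-; in:P3
At end of tick 3: ['P3', 'P2', 'P1', '-']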